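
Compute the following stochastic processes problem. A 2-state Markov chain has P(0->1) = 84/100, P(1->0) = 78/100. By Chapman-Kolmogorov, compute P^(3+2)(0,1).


P^5 = P^3 * P^2
Computing via matrix multiplication of the transition matrix.
Entry (0,1) of P^5 = 0.5660

0.5660


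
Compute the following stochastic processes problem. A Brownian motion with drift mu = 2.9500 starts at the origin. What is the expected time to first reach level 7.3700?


Expected first passage time = a/mu
= 7.3700/2.9500
= 2.4983

2.4983


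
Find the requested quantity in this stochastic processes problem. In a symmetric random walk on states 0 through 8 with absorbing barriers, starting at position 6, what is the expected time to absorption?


For symmetric RW on 0,...,N with absorbing barriers, E(i) = i*(N-i)
E(6) = 6 * 2 = 12

12


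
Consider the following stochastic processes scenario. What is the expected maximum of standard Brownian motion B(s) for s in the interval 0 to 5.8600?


E(max B(s)) = sqrt(2t/pi)
= sqrt(2*5.8600/pi)
= sqrt(3.7306)
= 1.9315

1.9315


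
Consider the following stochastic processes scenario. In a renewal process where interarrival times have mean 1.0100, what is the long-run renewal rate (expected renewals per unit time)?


Long-run renewal rate = 1/E(X)
= 1/1.0100
= 0.9901

0.9901


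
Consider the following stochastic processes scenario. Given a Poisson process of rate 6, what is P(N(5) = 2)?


P(N(t)=k) = (lambda*t)^k * exp(-lambda*t) / k!
lambda*t = 30
= 30^2 * exp(-30) / 2!
= 900 * 9.3576e-14 / 2
= 4.2109e-11

4.2109e-11


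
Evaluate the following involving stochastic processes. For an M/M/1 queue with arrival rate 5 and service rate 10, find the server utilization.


rho = lambda/mu
= 5/10
= 0.5000

0.5000


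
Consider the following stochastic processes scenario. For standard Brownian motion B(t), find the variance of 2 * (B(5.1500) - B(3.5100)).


Var(alpha*(B(t)-B(s))) = alpha^2 * (t-s)
= 2^2 * (5.1500 - 3.5100)
= 4 * 1.6400
= 6.5600

6.5600


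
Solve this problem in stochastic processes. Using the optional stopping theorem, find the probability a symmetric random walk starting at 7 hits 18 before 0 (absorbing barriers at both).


By optional stopping theorem: E(M at tau) = M(0) = 7
P(hit 18)*18 + P(hit 0)*0 = 7
P(hit 18) = (7 - 0)/(18 - 0) = 7/18 = 0.3889

0.3889


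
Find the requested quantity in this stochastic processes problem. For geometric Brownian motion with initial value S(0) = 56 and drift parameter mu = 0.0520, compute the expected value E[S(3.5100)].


E[S(t)] = S(0) * exp(mu * t)
= 56 * exp(0.0520 * 3.5100)
= 56 * 1.2002
= 67.2133

67.2133


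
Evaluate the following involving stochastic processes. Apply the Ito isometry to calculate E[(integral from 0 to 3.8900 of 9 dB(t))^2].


By Ito isometry: E[(int f dB)^2] = int f^2 dt
= 9^2 * 3.8900
= 81 * 3.8900 = 315.0900

315.0900


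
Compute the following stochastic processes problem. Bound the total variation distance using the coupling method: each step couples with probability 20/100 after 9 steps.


TV distance bound <= (1-delta)^n
= (1 - 0.2000)^9
= 0.8000^9
= 0.1342

0.1342


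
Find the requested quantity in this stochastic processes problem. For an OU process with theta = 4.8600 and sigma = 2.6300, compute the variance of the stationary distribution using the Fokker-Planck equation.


Stationary variance = sigma^2 / (2*theta)
= 2.6300^2 / (2*4.8600)
= 6.9169 / 9.7200
= 0.7116

0.7116


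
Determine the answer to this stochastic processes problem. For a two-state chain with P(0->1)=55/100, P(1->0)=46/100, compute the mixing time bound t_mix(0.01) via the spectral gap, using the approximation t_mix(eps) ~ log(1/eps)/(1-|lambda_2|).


lambda_2 = |1 - p01 - p10| = |1 - 0.5500 - 0.4600| = 0.0100
t_mix ~ log(1/eps)/(1 - |lambda_2|)
= log(100)/(1 - 0.0100) = 4.6052/0.9900
= 4.6517

4.6517


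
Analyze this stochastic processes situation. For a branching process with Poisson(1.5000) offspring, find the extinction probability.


Since mu = 1.5000 > 1, extinction prob q < 1.
Solve s = exp(mu*(s-1)) iteratively.
q = 0.4172

0.4172


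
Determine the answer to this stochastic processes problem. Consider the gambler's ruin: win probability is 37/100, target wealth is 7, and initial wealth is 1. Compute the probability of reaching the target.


Gambler's ruin formula:
r = q/p = 0.6300/0.3700 = 1.7027
P(win) = (1 - r^i)/(1 - r^N)
= (1 - 1.7027^1)/(1 - 1.7027^7)
= 0.0174

0.0174


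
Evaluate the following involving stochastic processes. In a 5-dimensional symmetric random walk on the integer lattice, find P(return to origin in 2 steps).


P(return in 2 steps) = P(reverse first step) = 1/(2d)
= 1/10
= 0.1000

0.1000


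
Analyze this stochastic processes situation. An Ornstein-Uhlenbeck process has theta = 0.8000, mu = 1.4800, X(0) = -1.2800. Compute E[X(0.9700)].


E[X(t)] = mu + (X(0) - mu)*exp(-theta*t)
= 1.4800 + (-1.2800 - 1.4800)*exp(-0.8000*0.9700)
= 1.4800 + -2.7600 * 0.4602
= 0.2097

0.2097


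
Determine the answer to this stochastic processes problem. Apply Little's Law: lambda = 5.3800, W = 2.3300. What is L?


Little's Law: L = lambda * W
= 5.3800 * 2.3300
= 12.5354

12.5354


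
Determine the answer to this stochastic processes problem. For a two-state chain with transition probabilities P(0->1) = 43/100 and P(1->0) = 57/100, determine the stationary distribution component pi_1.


Stationary distribution: pi_0 = p10/(p01+p10), pi_1 = p01/(p01+p10)
p01 = 0.4300, p10 = 0.5700
pi_1 = 0.4300

0.4300


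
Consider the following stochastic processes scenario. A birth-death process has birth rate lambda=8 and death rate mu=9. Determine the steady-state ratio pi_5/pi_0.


For birth-death process, pi_n/pi_0 = (lambda/mu)^n
= (8/9)^5
= 0.5549

0.5549


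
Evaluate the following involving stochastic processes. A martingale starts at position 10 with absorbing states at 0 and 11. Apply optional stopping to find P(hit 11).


By optional stopping theorem: E(M at tau) = M(0) = 10
P(hit 11)*11 + P(hit 0)*0 = 10
P(hit 11) = (10 - 0)/(11 - 0) = 10/11 = 0.9091

0.9091


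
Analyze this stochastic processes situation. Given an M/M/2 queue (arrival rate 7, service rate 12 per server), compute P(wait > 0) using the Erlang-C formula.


a = lambda/mu = 0.5833
rho = a/c = 0.2917
Erlang-C formula applied:
C(c,a) = 0.1317

0.1317


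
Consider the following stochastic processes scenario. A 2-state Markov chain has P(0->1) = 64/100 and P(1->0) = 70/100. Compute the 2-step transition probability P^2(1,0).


Computing P^2 by matrix multiplication.
P = [[0.3600, 0.6400], [0.7000, 0.3000]]
After raising P to the power 2:
P^2(1,0) = 0.4620

0.4620


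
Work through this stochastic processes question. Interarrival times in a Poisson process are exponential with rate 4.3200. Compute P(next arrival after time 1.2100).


P(X > t) = exp(-lambda * t)
= exp(-4.3200 * 1.2100)
= exp(-5.2272) = 0.0054

0.0054


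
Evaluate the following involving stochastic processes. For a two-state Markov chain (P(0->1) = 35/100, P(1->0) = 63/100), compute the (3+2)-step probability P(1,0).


P^5 = P^3 * P^2
Computing via matrix multiplication of the transition matrix.
Entry (1,0) of P^5 = 0.6429

0.6429


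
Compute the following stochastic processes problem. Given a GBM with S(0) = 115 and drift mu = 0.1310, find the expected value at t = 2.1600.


E[S(t)] = S(0) * exp(mu * t)
= 115 * exp(0.1310 * 2.1600)
= 115 * 1.3271
= 152.6110

152.6110


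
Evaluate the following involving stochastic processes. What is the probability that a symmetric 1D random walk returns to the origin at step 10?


P(S(10) = 0) = C(10,5) / 4^5
= 252 / 1024
= 0.2461

0.2461


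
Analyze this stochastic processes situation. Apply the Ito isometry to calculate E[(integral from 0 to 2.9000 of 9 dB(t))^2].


By Ito isometry: E[(int f dB)^2] = int f^2 dt
= 9^2 * 2.9000
= 81 * 2.9000 = 234.9000

234.9000


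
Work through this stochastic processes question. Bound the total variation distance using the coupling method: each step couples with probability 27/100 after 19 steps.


TV distance bound <= (1-delta)^n
= (1 - 0.2700)^19
= 0.7300^19
= 0.0025

0.0025


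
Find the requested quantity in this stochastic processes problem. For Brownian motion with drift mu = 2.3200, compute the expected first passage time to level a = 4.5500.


Expected first passage time = a/mu
= 4.5500/2.3200
= 1.9612

1.9612


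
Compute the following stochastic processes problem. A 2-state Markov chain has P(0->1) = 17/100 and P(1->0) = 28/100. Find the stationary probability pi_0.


Stationary distribution: pi_0 = p10/(p01+p10), pi_1 = p01/(p01+p10)
p01 = 0.1700, p10 = 0.2800
pi_0 = 0.6222

0.6222


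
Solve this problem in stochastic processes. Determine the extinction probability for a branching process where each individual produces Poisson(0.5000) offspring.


Since mu = 0.5000 <= 1, extinction probability = 1.

1.0000


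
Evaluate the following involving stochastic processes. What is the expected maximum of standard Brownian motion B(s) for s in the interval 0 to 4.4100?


E(max B(s)) = sqrt(2t/pi)
= sqrt(2*4.4100/pi)
= sqrt(2.8075)
= 1.6756

1.6756


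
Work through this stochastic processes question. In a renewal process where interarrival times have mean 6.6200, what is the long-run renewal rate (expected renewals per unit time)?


Long-run renewal rate = 1/E(X)
= 1/6.6200
= 0.1511

0.1511


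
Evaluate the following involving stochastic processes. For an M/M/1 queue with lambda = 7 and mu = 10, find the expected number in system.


rho = 7/10 = 0.7000
L = rho/(1-rho)
= 0.7000/0.3000
= 2.3333

2.3333


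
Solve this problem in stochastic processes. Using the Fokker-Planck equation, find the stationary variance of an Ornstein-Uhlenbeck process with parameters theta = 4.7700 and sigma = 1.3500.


Stationary variance = sigma^2 / (2*theta)
= 1.3500^2 / (2*4.7700)
= 1.8225 / 9.5400
= 0.1910

0.1910


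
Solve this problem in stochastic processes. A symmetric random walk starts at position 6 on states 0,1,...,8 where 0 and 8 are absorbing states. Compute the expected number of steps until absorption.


For symmetric RW on 0,...,N with absorbing barriers, E(i) = i*(N-i)
E(6) = 6 * 2 = 12

12


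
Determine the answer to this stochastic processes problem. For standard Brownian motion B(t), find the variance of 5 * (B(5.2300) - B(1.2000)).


Var(alpha*(B(t)-B(s))) = alpha^2 * (t-s)
= 5^2 * (5.2300 - 1.2000)
= 25 * 4.0300
= 100.7500

100.7500


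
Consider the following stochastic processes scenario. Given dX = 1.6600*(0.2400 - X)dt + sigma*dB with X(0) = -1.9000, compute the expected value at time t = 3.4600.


E[X(t)] = mu + (X(0) - mu)*exp(-theta*t)
= 0.2400 + (-1.9000 - 0.2400)*exp(-1.6600*3.4600)
= 0.2400 + -2.1400 * 0.0032
= 0.2331

0.2331


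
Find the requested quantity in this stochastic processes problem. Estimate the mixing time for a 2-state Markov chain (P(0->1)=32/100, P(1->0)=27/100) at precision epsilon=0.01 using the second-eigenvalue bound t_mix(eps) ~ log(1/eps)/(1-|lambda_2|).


lambda_2 = |1 - p01 - p10| = |1 - 0.3200 - 0.2700| = 0.4100
t_mix ~ log(1/eps)/(1 - |lambda_2|)
= log(100)/(1 - 0.4100) = 4.6052/0.5900
= 7.8054

7.8054


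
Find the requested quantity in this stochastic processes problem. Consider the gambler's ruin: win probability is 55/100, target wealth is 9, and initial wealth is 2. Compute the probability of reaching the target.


Gambler's ruin formula:
r = q/p = 0.4500/0.5500 = 0.8182
P(win) = (1 - r^i)/(1 - r^N)
= (1 - 0.8182^2)/(1 - 0.8182^9)
= 0.3956

0.3956


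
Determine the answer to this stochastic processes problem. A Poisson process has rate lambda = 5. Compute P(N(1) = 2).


P(N(t)=k) = (lambda*t)^k * exp(-lambda*t) / k!
lambda*t = 5
= 5^2 * exp(-5) / 2!
= 25 * 0.0067 / 2
= 0.0842

0.0842


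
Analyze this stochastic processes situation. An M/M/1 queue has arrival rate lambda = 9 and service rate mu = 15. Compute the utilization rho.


rho = lambda/mu
= 9/15
= 0.6000

0.6000


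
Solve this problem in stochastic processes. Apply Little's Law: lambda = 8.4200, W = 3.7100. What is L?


Little's Law: L = lambda * W
= 8.4200 * 3.7100
= 31.2382

31.2382


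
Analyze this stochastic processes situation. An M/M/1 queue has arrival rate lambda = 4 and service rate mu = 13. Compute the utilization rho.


rho = lambda/mu
= 4/13
= 0.3077

0.3077


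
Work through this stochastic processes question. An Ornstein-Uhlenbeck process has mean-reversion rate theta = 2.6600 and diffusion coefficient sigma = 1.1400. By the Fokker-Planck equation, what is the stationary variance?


Stationary variance = sigma^2 / (2*theta)
= 1.1400^2 / (2*2.6600)
= 1.2996 / 5.3200
= 0.2443

0.2443


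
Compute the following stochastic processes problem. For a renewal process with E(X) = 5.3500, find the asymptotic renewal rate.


Long-run renewal rate = 1/E(X)
= 1/5.3500
= 0.1869

0.1869


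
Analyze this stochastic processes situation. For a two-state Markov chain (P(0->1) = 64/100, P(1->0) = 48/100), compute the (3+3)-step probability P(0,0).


P^6 = P^3 * P^3
Computing via matrix multiplication of the transition matrix.
Entry (0,0) of P^6 = 0.4286

0.4286


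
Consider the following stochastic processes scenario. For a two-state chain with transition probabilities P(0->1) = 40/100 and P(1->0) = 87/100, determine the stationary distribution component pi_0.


Stationary distribution: pi_0 = p10/(p01+p10), pi_1 = p01/(p01+p10)
p01 = 0.4000, p10 = 0.8700
pi_0 = 0.6850

0.6850


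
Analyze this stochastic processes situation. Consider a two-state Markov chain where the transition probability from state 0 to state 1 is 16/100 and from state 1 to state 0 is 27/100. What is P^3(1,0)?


Computing P^3 by matrix multiplication.
P = [[0.8400, 0.1600], [0.2700, 0.7300]]
After raising P to the power 3:
P^3(1,0) = 0.5116

0.5116


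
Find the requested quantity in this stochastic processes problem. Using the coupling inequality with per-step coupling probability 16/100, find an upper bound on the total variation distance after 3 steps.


TV distance bound <= (1-delta)^n
= (1 - 0.1600)^3
= 0.8400^3
= 0.5927

0.5927


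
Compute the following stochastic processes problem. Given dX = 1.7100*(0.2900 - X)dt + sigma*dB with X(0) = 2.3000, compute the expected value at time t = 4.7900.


E[X(t)] = mu + (X(0) - mu)*exp(-theta*t)
= 0.2900 + (2.3000 - 0.2900)*exp(-1.7100*4.7900)
= 0.2900 + 2.0100 * 2.7716e-04
= 0.2906

0.2906


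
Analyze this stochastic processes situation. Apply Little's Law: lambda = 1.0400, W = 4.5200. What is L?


Little's Law: L = lambda * W
= 1.0400 * 4.5200
= 4.7008

4.7008


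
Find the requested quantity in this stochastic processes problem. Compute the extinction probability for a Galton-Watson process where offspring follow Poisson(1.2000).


Since mu = 1.2000 > 1, extinction prob q < 1.
Solve s = exp(mu*(s-1)) iteratively.
q = 0.6863

0.6863


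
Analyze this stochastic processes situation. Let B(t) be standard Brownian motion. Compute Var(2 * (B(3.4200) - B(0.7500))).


Var(alpha*(B(t)-B(s))) = alpha^2 * (t-s)
= 2^2 * (3.4200 - 0.7500)
= 4 * 2.6700
= 10.6800

10.6800


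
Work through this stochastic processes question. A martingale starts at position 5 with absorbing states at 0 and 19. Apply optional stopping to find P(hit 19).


By optional stopping theorem: E(M at tau) = M(0) = 5
P(hit 19)*19 + P(hit 0)*0 = 5
P(hit 19) = (5 - 0)/(19 - 0) = 5/19 = 0.2632

0.2632


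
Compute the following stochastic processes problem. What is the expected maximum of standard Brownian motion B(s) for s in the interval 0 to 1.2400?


E(max B(s)) = sqrt(2t/pi)
= sqrt(2*1.2400/pi)
= sqrt(0.7894)
= 0.8885

0.8885


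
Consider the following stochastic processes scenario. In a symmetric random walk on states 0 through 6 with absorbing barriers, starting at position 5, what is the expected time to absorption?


For symmetric RW on 0,...,N with absorbing barriers, E(i) = i*(N-i)
E(5) = 5 * 1 = 5

5


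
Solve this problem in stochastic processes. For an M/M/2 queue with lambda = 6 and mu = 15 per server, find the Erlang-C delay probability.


a = lambda/mu = 0.4000
rho = a/c = 0.2000
Erlang-C formula applied:
C(c,a) = 0.0667

0.0667


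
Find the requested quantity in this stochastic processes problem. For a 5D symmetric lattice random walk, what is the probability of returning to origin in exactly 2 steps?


P(return in 2 steps) = P(reverse first step) = 1/(2d)
= 1/10
= 0.1000

0.1000


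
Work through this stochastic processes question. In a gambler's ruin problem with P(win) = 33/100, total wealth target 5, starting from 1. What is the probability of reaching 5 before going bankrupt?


Gambler's ruin formula:
r = q/p = 0.6700/0.3300 = 2.0303
P(win) = (1 - r^i)/(1 - r^N)
= (1 - 2.0303^1)/(1 - 2.0303^5)
= 0.0308

0.0308


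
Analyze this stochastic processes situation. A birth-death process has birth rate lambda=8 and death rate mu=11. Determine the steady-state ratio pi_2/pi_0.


For birth-death process, pi_n/pi_0 = (lambda/mu)^n
= (8/11)^2
= 0.5289

0.5289


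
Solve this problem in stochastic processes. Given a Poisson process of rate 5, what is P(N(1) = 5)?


P(N(t)=k) = (lambda*t)^k * exp(-lambda*t) / k!
lambda*t = 5
= 5^5 * exp(-5) / 5!
= 3125 * 0.0067 / 120
= 0.1755

0.1755


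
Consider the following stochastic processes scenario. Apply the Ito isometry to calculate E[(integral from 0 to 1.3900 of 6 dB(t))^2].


By Ito isometry: E[(int f dB)^2] = int f^2 dt
= 6^2 * 1.3900
= 36 * 1.3900 = 50.0400

50.0400


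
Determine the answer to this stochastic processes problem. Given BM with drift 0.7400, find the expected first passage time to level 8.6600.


Expected first passage time = a/mu
= 8.6600/0.7400
= 11.7027

11.7027


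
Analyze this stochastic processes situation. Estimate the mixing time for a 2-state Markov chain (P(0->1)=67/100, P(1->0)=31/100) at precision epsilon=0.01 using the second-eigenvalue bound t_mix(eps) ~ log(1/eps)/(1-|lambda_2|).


lambda_2 = |1 - p01 - p10| = |1 - 0.6700 - 0.3100| = 0.0200
t_mix ~ log(1/eps)/(1 - |lambda_2|)
= log(100)/(1 - 0.0200) = 4.6052/0.9800
= 4.6992

4.6992


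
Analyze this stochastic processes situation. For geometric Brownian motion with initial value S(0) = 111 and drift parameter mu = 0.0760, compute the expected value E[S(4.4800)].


E[S(t)] = S(0) * exp(mu * t)
= 111 * exp(0.0760 * 4.4800)
= 111 * 1.4056
= 156.0241

156.0241


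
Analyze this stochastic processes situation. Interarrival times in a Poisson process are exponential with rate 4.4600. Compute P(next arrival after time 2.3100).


P(X > t) = exp(-lambda * t)
= exp(-4.4600 * 2.3100)
= exp(-10.3026) = 3.3546e-05

3.3546e-05


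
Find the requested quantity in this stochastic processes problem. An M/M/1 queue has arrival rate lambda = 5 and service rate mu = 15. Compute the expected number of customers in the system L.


rho = 5/15 = 0.3333
L = rho/(1-rho)
= 0.3333/0.6667
= 0.5000

0.5000


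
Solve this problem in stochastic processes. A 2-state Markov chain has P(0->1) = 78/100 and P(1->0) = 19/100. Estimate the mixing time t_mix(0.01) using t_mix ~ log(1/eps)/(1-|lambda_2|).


lambda_2 = |1 - p01 - p10| = |1 - 0.7800 - 0.1900| = 0.0300
t_mix ~ log(1/eps)/(1 - |lambda_2|)
= log(100)/(1 - 0.0300) = 4.6052/0.9700
= 4.7476

4.7476


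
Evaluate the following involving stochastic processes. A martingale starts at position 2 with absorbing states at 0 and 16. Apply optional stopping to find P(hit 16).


By optional stopping theorem: E(M at tau) = M(0) = 2
P(hit 16)*16 + P(hit 0)*0 = 2
P(hit 16) = (2 - 0)/(16 - 0) = 1/8 = 0.1250

0.1250


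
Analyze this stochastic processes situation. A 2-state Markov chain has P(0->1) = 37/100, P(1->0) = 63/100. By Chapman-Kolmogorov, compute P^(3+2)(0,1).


P^5 = P^3 * P^2
Computing via matrix multiplication of the transition matrix.
Entry (0,1) of P^5 = 0.3700

0.3700


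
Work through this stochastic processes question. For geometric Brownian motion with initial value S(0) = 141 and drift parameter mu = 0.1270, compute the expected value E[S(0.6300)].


E[S(t)] = S(0) * exp(mu * t)
= 141 * exp(0.1270 * 0.6300)
= 141 * 1.0833
= 152.7450

152.7450


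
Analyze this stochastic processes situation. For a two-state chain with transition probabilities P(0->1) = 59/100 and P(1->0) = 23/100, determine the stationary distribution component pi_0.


Stationary distribution: pi_0 = p10/(p01+p10), pi_1 = p01/(p01+p10)
p01 = 0.5900, p10 = 0.2300
pi_0 = 0.2805

0.2805


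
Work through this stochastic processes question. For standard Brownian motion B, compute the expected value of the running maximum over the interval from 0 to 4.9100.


E(max B(s)) = sqrt(2t/pi)
= sqrt(2*4.9100/pi)
= sqrt(3.1258)
= 1.7680

1.7680


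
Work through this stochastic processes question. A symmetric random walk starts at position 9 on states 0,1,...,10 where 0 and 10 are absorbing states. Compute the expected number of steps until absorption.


For symmetric RW on 0,...,N with absorbing barriers, E(i) = i*(N-i)
E(9) = 9 * 1 = 9

9


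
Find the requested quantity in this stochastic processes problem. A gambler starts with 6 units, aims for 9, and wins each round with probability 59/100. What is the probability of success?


Gambler's ruin formula:
r = q/p = 0.4100/0.5900 = 0.6949
P(win) = (1 - r^i)/(1 - r^N)
= (1 - 0.6949^6)/(1 - 0.6949^9)
= 0.9222

0.9222


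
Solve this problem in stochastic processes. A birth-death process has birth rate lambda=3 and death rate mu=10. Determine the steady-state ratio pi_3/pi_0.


For birth-death process, pi_n/pi_0 = (lambda/mu)^n
= (3/10)^3
= 0.0270

0.0270


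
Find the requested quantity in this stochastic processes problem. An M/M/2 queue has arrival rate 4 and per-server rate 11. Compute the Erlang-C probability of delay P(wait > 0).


a = lambda/mu = 0.3636
rho = a/c = 0.1818
Erlang-C formula applied:
C(c,a) = 0.0559

0.0559


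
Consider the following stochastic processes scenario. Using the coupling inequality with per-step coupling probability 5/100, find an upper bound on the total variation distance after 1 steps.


TV distance bound <= (1-delta)^n
= (1 - 0.0500)^1
= 0.9500^1
= 0.9500

0.9500


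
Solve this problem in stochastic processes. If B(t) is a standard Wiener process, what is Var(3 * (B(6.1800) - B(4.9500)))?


Var(alpha*(B(t)-B(s))) = alpha^2 * (t-s)
= 3^2 * (6.1800 - 4.9500)
= 9 * 1.2300
= 11.0700

11.0700


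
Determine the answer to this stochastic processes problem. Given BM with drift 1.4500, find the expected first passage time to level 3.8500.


Expected first passage time = a/mu
= 3.8500/1.4500
= 2.6552

2.6552


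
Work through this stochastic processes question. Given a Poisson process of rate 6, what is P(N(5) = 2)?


P(N(t)=k) = (lambda*t)^k * exp(-lambda*t) / k!
lambda*t = 30
= 30^2 * exp(-30) / 2!
= 900 * 9.3576e-14 / 2
= 4.2109e-11

4.2109e-11


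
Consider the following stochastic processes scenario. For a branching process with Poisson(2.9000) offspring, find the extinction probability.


Since mu = 2.9000 > 1, extinction prob q < 1.
Solve s = exp(mu*(s-1)) iteratively.
q = 0.0668

0.0668


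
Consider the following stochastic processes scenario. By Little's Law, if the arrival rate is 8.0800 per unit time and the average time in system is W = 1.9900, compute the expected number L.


Little's Law: L = lambda * W
= 8.0800 * 1.9900
= 16.0792

16.0792


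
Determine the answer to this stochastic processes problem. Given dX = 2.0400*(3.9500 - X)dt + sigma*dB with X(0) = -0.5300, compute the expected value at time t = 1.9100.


E[X(t)] = mu + (X(0) - mu)*exp(-theta*t)
= 3.9500 + (-0.5300 - 3.9500)*exp(-2.0400*1.9100)
= 3.9500 + -4.4800 * 0.0203
= 3.8590

3.8590


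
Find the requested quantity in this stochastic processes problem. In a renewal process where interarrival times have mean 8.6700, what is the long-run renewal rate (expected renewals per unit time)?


Long-run renewal rate = 1/E(X)
= 1/8.6700
= 0.1153

0.1153


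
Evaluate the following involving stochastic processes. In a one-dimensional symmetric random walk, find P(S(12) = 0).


P(S(12) = 0) = C(12,6) / 4^6
= 924 / 4096
= 0.2256

0.2256


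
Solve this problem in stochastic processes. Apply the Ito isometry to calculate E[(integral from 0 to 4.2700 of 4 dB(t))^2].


By Ito isometry: E[(int f dB)^2] = int f^2 dt
= 4^2 * 4.2700
= 16 * 4.2700 = 68.3200

68.3200


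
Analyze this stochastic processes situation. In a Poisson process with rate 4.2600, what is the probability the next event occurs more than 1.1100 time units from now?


P(X > t) = exp(-lambda * t)
= exp(-4.2600 * 1.1100)
= exp(-4.7286) = 0.0088

0.0088


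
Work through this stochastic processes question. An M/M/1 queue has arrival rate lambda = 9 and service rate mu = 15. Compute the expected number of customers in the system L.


rho = 9/15 = 0.6000
L = rho/(1-rho)
= 0.6000/0.4000
= 1.5000

1.5000


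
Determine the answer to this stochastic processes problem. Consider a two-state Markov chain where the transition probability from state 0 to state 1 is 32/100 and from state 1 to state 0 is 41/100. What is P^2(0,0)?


Computing P^2 by matrix multiplication.
P = [[0.6800, 0.3200], [0.4100, 0.5900]]
After raising P to the power 2:
P^2(0,0) = 0.5936

0.5936


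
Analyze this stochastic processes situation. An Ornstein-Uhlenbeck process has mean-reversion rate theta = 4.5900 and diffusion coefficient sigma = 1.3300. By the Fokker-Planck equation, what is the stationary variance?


Stationary variance = sigma^2 / (2*theta)
= 1.3300^2 / (2*4.5900)
= 1.7689 / 9.1800
= 0.1927

0.1927


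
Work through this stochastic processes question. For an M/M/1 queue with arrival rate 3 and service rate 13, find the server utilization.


rho = lambda/mu
= 3/13
= 0.2308

0.2308


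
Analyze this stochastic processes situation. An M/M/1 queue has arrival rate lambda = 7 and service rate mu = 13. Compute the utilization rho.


rho = lambda/mu
= 7/13
= 0.5385

0.5385


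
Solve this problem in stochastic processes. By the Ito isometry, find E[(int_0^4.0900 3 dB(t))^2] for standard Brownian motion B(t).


By Ito isometry: E[(int f dB)^2] = int f^2 dt
= 3^2 * 4.0900
= 9 * 4.0900 = 36.8100

36.8100


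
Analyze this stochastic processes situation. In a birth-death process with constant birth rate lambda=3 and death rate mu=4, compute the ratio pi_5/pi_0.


For birth-death process, pi_n/pi_0 = (lambda/mu)^n
= (3/4)^5
= 0.2373

0.2373


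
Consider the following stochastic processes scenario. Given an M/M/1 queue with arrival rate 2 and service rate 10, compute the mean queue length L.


rho = 2/10 = 0.2000
L = rho/(1-rho)
= 0.2000/0.8000
= 0.2500

0.2500


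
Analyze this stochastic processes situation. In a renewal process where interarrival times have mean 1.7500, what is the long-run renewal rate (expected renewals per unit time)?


Long-run renewal rate = 1/E(X)
= 1/1.7500
= 0.5714

0.5714


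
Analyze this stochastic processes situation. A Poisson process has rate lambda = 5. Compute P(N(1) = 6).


P(N(t)=k) = (lambda*t)^k * exp(-lambda*t) / k!
lambda*t = 5
= 5^6 * exp(-5) / 6!
= 15625 * 0.0067 / 720
= 0.1462

0.1462


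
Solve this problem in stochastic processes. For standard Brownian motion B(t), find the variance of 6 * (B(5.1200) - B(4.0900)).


Var(alpha*(B(t)-B(s))) = alpha^2 * (t-s)
= 6^2 * (5.1200 - 4.0900)
= 36 * 1.0300
= 37.0800

37.0800


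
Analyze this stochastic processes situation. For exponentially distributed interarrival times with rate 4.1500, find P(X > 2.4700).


P(X > t) = exp(-lambda * t)
= exp(-4.1500 * 2.4700)
= exp(-10.2505) = 3.5340e-05

3.5340e-05


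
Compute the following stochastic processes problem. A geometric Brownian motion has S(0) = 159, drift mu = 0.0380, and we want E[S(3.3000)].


E[S(t)] = S(0) * exp(mu * t)
= 159 * exp(0.0380 * 3.3000)
= 159 * 1.1336
= 180.2427

180.2427


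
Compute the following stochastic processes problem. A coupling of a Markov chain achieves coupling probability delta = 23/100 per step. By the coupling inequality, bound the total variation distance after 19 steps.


TV distance bound <= (1-delta)^n
= (1 - 0.2300)^19
= 0.7700^19
= 0.0070

0.0070


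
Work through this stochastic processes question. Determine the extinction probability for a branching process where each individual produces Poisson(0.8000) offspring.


Since mu = 0.8000 <= 1, extinction probability = 1.

1.0000


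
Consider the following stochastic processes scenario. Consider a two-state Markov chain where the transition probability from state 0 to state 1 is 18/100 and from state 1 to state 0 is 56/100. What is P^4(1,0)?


Computing P^4 by matrix multiplication.
P = [[0.8200, 0.1800], [0.5600, 0.4400]]
After raising P to the power 4:
P^4(1,0) = 0.7533

0.7533


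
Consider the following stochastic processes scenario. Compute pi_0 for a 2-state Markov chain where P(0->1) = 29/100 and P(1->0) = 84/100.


Stationary distribution: pi_0 = p10/(p01+p10), pi_1 = p01/(p01+p10)
p01 = 0.2900, p10 = 0.8400
pi_0 = 0.7434

0.7434


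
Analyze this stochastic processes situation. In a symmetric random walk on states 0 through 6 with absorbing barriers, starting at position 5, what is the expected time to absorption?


For symmetric RW on 0,...,N with absorbing barriers, E(i) = i*(N-i)
E(5) = 5 * 1 = 5

5


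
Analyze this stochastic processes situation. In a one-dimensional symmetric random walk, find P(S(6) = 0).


P(S(6) = 0) = C(6,3) / 4^3
= 20 / 64
= 0.3125

0.3125


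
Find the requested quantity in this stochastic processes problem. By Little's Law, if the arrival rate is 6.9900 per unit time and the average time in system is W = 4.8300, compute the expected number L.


Little's Law: L = lambda * W
= 6.9900 * 4.8300
= 33.7617

33.7617


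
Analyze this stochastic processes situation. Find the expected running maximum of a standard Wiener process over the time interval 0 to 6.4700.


E(max B(s)) = sqrt(2t/pi)
= sqrt(2*6.4700/pi)
= sqrt(4.1189)
= 2.0295

2.0295


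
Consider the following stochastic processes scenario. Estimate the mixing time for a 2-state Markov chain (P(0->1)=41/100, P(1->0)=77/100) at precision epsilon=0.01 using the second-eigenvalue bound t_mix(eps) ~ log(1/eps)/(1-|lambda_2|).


lambda_2 = |1 - p01 - p10| = |1 - 0.4100 - 0.7700| = 0.1800
t_mix ~ log(1/eps)/(1 - |lambda_2|)
= log(100)/(1 - 0.1800) = 4.6052/0.8200
= 5.6161

5.6161


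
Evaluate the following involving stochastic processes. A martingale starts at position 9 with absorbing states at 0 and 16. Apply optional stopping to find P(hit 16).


By optional stopping theorem: E(M at tau) = M(0) = 9
P(hit 16)*16 + P(hit 0)*0 = 9
P(hit 16) = (9 - 0)/(16 - 0) = 9/16 = 0.5625

0.5625


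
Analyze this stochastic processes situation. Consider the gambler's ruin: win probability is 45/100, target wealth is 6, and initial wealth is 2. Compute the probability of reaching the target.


Gambler's ruin formula:
r = q/p = 0.5500/0.4500 = 1.2222
P(win) = (1 - r^i)/(1 - r^N)
= (1 - 1.2222^2)/(1 - 1.2222^6)
= 0.2116

0.2116


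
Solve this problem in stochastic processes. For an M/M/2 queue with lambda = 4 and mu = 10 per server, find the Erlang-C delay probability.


a = lambda/mu = 0.4000
rho = a/c = 0.2000
Erlang-C formula applied:
C(c,a) = 0.0667

0.0667


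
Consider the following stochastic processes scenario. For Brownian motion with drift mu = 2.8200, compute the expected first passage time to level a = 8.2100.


Expected first passage time = a/mu
= 8.2100/2.8200
= 2.9113

2.9113


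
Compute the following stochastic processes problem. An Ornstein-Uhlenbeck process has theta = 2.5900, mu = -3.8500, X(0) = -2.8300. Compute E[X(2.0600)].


E[X(t)] = mu + (X(0) - mu)*exp(-theta*t)
= -3.8500 + (-2.8300 - -3.8500)*exp(-2.5900*2.0600)
= -3.8500 + 1.0200 * 0.0048
= -3.8451

-3.8451


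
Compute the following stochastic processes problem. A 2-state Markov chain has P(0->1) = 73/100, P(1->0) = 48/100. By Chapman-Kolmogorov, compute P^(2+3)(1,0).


P^5 = P^2 * P^3
Computing via matrix multiplication of the transition matrix.
Entry (1,0) of P^5 = 0.3969

0.3969


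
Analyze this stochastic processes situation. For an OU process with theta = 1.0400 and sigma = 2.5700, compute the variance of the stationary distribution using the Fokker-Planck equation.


Stationary variance = sigma^2 / (2*theta)
= 2.5700^2 / (2*1.0400)
= 6.6049 / 2.0800
= 3.1754

3.1754


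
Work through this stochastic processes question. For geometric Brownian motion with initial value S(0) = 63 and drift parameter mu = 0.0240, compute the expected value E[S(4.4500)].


E[S(t)] = S(0) * exp(mu * t)
= 63 * exp(0.0240 * 4.4500)
= 63 * 1.1127
= 70.1008

70.1008


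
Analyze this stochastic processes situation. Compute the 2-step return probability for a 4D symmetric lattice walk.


P(return in 2 steps) = P(reverse first step) = 1/(2d)
= 1/8
= 0.1250

0.1250


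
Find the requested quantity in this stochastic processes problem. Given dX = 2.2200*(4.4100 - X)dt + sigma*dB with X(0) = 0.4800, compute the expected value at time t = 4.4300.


E[X(t)] = mu + (X(0) - mu)*exp(-theta*t)
= 4.4100 + (0.4800 - 4.4100)*exp(-2.2200*4.4300)
= 4.4100 + -3.9300 * 5.3566e-05
= 4.4098

4.4098


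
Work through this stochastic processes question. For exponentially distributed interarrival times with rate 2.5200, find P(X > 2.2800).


P(X > t) = exp(-lambda * t)
= exp(-2.5200 * 2.2800)
= exp(-5.7456) = 0.0032

0.0032


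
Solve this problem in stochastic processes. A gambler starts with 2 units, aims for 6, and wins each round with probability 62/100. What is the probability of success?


Gambler's ruin formula:
r = q/p = 0.3800/0.6200 = 0.6129
P(win) = (1 - r^i)/(1 - r^N)
= (1 - 0.6129^2)/(1 - 0.6129^6)
= 0.6593

0.6593


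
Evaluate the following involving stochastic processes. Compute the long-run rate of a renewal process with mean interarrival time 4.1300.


Long-run renewal rate = 1/E(X)
= 1/4.1300
= 0.2421

0.2421


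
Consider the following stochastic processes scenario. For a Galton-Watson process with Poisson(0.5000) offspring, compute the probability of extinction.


Since mu = 0.5000 <= 1, extinction probability = 1.

1.0000


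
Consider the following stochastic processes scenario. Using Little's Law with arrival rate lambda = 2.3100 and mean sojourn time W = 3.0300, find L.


Little's Law: L = lambda * W
= 2.3100 * 3.0300
= 6.9993

6.9993


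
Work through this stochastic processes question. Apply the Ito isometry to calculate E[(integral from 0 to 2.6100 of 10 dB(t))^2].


By Ito isometry: E[(int f dB)^2] = int f^2 dt
= 10^2 * 2.6100
= 100 * 2.6100 = 261.0000

261.0000


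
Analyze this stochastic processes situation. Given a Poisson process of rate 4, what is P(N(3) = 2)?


P(N(t)=k) = (lambda*t)^k * exp(-lambda*t) / k!
lambda*t = 12
= 12^2 * exp(-12) / 2!
= 144 * 6.1442e-06 / 2
= 4.4238e-04

4.4238e-04


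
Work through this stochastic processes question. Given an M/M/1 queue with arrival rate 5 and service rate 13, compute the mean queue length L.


rho = 5/13 = 0.3846
L = rho/(1-rho)
= 0.3846/0.6154
= 0.6250

0.6250


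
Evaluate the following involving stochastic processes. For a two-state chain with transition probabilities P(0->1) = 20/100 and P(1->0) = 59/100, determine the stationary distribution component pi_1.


Stationary distribution: pi_0 = p10/(p01+p10), pi_1 = p01/(p01+p10)
p01 = 0.2000, p10 = 0.5900
pi_1 = 0.2532

0.2532


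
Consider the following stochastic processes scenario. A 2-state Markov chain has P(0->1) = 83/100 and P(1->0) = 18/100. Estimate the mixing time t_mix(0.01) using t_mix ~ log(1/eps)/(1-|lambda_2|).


lambda_2 = |1 - p01 - p10| = |1 - 0.8300 - 0.1800| = 0.0100
t_mix ~ log(1/eps)/(1 - |lambda_2|)
= log(100)/(1 - 0.0100) = 4.6052/0.9900
= 4.6517

4.6517


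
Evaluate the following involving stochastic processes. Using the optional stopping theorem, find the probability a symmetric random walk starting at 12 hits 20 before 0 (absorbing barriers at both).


By optional stopping theorem: E(M at tau) = M(0) = 12
P(hit 20)*20 + P(hit 0)*0 = 12
P(hit 20) = (12 - 0)/(20 - 0) = 3/5 = 0.6000

0.6000


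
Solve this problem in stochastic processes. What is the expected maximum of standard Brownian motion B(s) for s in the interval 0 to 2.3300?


E(max B(s)) = sqrt(2t/pi)
= sqrt(2*2.3300/pi)
= sqrt(1.4833)
= 1.2179

1.2179


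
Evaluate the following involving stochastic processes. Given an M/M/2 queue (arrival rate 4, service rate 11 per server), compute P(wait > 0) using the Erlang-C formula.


a = lambda/mu = 0.3636
rho = a/c = 0.1818
Erlang-C formula applied:
C(c,a) = 0.0559

0.0559


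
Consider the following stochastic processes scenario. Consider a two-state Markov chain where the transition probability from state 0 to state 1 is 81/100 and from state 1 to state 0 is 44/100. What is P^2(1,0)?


Computing P^2 by matrix multiplication.
P = [[0.1900, 0.8100], [0.4400, 0.5600]]
After raising P to the power 2:
P^2(1,0) = 0.3300

0.3300


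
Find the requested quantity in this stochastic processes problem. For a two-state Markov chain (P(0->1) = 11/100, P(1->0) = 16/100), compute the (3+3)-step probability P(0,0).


P^6 = P^3 * P^3
Computing via matrix multiplication of the transition matrix.
Entry (0,0) of P^6 = 0.6542

0.6542


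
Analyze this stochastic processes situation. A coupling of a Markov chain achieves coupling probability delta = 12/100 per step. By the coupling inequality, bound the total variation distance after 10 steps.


TV distance bound <= (1-delta)^n
= (1 - 0.1200)^10
= 0.8800^10
= 0.2785

0.2785


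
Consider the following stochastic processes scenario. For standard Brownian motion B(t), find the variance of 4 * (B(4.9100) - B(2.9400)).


Var(alpha*(B(t)-B(s))) = alpha^2 * (t-s)
= 4^2 * (4.9100 - 2.9400)
= 16 * 1.9700
= 31.5200

31.5200


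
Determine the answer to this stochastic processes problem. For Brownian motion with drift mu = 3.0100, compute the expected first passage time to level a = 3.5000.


Expected first passage time = a/mu
= 3.5000/3.0100
= 1.1628

1.1628


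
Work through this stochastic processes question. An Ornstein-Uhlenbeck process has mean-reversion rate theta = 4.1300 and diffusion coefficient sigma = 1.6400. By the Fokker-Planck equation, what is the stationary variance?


Stationary variance = sigma^2 / (2*theta)
= 1.6400^2 / (2*4.1300)
= 2.6896 / 8.2600
= 0.3256

0.3256


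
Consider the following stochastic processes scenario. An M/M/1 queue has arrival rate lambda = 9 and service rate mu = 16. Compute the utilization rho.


rho = lambda/mu
= 9/16
= 0.5625

0.5625


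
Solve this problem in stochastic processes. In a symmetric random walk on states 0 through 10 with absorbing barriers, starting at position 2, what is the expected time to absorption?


For symmetric RW on 0,...,N with absorbing barriers, E(i) = i*(N-i)
E(2) = 2 * 8 = 16

16


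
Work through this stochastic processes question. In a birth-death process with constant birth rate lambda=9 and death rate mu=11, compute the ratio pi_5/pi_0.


For birth-death process, pi_n/pi_0 = (lambda/mu)^n
= (9/11)^5
= 0.3666

0.3666


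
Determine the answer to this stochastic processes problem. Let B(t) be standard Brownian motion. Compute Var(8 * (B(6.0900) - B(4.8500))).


Var(alpha*(B(t)-B(s))) = alpha^2 * (t-s)
= 8^2 * (6.0900 - 4.8500)
= 64 * 1.2400
= 79.3600

79.3600
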